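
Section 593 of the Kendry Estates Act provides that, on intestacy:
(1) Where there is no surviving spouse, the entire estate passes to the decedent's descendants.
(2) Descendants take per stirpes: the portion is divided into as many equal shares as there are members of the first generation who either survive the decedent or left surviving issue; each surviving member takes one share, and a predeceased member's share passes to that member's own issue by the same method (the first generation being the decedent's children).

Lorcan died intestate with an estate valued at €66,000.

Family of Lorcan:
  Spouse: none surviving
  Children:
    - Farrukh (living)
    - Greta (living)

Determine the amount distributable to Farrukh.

Farrukh receives €33,000.

The entire €66,000 passes to the descendants.
That amount (€66,000) is divided into 2 shares of €33,000: Farrukh and Greta each take €33,000.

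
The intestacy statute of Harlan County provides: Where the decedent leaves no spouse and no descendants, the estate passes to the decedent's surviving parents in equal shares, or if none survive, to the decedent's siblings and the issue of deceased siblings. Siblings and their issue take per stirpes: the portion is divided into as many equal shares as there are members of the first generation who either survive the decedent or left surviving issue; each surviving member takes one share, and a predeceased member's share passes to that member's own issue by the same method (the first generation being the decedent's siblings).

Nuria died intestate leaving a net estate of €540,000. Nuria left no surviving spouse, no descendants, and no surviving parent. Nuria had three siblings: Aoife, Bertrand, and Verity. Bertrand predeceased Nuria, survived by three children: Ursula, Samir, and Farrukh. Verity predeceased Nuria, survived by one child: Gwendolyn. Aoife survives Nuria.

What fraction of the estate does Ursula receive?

The entire €540,000 passes to the siblings and their issue.
That amount (€540,000) is divided into 3 shares of €180,000: Aoife takes €180,000; Bertrand's €180,000 share passes to Bertrand's issue; Verity's €180,000 share passes to Verity's issue.
Bertrand's share (€180,000) is divided into 3 shares of €60,000: Ursula, Samir, and Farrukh each take €60,000.
Verity's share (€180,000) passes entirely to Gwendolyn.

Ursula receives 1/9 of the estate.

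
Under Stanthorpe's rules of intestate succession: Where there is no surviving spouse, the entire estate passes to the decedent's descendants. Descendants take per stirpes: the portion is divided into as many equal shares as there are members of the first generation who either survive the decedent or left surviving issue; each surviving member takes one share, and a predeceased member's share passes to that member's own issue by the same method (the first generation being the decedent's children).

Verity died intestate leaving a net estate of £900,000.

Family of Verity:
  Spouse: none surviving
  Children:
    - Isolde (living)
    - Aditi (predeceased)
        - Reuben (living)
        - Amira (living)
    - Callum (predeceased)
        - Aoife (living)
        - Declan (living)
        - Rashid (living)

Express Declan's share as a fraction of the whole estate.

Declan receives 1/9 of the estate.

The entire £900,000 passes to the descendants.
That amount (£900,000) is divided into 3 shares of £300,000: Isolde takes £300,000; Aditi's £300,000 share passes to Aditi's issue; Callum's £300,000 share passes to Callum's issue.
Aditi's share (£300,000) is divided into 2 shares of £150,000: Reuben and Amira each take £150,000.
Callum's share (£300,000) is divided into 3 shares of £100,000: Aoife, Declan, and Rashid each take £100,000.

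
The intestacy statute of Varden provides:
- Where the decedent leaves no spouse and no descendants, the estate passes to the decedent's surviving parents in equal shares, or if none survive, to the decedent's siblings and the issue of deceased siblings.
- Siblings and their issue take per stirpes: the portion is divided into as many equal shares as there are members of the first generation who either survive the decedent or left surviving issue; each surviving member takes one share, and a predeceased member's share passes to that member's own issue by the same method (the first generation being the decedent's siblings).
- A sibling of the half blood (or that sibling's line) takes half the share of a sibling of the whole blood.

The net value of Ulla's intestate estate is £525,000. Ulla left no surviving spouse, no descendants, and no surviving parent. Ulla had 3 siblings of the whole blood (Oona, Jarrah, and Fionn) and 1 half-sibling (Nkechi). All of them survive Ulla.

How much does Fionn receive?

Fionn receives £150,000.

The entire £525,000 passes to the siblings and their issue.
Counting each half-blood sibling's line as half a unit, there are 7/2 units in £525,000, so one unit is £150,000. Whole-blood lines (Oona, Jarrah, and Fionn) take £150,000 each; half-blood lines (Nkechi) take £75,000 each.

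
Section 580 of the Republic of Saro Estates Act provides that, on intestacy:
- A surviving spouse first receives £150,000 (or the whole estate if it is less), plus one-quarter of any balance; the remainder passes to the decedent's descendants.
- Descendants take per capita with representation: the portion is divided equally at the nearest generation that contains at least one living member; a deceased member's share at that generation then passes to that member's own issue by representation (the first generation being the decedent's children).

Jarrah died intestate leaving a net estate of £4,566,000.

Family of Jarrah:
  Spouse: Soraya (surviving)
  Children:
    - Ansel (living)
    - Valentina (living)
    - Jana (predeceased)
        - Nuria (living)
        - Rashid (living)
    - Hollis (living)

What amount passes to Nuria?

Soraya first takes £150,000, leaving a balance of £4,416,000. Soraya then takes one-quarter of the balance (£1,104,000), for a total of £1,254,000. The remaining £3,312,000 passes to the descendants.
The descendants' portion (£3,312,000) is divided into 4 shares of £828,000: Ansel, Valentina, and Hollis each take £828,000; Jana's £828,000 share passes to Jana's issue.
Jana's share (£828,000) is divided into 2 shares of £414,000: Nuria and Rashid each take £414,000.

Nuria receives £414,000.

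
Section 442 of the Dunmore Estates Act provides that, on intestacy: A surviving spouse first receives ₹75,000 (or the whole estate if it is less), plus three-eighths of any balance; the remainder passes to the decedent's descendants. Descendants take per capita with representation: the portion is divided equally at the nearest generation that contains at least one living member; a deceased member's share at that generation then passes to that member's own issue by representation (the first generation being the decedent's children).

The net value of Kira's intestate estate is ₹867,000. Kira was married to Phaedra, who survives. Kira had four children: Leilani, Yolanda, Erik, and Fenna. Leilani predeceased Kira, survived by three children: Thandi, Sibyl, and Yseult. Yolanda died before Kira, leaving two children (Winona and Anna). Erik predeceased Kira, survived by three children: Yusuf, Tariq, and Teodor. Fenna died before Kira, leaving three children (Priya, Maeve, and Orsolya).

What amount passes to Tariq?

Phaedra first takes ₹75,000, leaving a balance of ₹792,000. Phaedra then takes three-eighths of the balance (₹297,000), for a total of ₹372,000. The remaining ₹495,000 passes to the descendants.
No child survives, so the initial division is made at the grandchildren's generation.
The descendants' portion (₹495,000) is divided into 11 shares of ₹45,000: Thandi, Sibyl, Yseult, Winona, Anna, Yusuf, Tariq, Teodor, Priya, Maeve, and Orsolya each take ₹45,000.

Tariq receives ₹45,000.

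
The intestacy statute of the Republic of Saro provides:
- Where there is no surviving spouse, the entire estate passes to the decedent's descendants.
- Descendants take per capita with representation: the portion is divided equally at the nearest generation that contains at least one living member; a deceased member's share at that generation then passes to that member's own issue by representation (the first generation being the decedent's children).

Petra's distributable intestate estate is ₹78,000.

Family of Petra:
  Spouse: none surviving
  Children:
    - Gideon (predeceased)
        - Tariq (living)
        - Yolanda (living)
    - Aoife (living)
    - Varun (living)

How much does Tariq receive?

Tariq receives ₹13,000.

The entire ₹78,000 passes to the descendants.
That amount (₹78,000) is divided into 3 shares of ₹26,000: Aoife and Varun each take ₹26,000; Gideon's ₹26,000 share passes to Gideon's issue.
Gideon's share (₹26,000) is divided into 2 shares of ₹13,000: Tariq and Yolanda each take ₹13,000.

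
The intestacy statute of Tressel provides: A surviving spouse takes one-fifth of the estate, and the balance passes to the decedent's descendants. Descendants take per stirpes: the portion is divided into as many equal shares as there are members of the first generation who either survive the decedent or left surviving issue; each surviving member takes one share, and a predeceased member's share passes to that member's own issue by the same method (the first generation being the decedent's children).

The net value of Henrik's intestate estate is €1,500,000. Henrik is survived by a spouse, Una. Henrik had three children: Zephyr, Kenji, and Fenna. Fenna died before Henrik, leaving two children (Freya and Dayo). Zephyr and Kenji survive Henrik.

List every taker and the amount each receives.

Una takes one-fifth of €1,500,000 = €300,000. The remaining €1,200,000 passes to the descendants.
The descendants' portion (€1,200,000) is divided into 3 shares of €400,000: Zephyr and Kenji each take €400,000; Fenna's €400,000 share passes to Fenna's issue.
Fenna's share (€400,000) is divided into 2 shares of €200,000: Freya and Dayo each take €200,000.

Una: €300,000; Zephyr: €400,000; Kenji: €400,000; Freya: €200,000; Dayo: €200,000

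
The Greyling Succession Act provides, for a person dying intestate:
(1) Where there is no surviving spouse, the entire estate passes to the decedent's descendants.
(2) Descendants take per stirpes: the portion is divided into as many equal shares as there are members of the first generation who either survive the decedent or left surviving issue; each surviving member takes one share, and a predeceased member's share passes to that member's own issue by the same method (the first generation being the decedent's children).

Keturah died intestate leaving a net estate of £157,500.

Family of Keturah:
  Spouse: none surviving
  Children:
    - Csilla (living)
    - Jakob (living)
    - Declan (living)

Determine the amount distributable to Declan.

Declan receives £52,500.

The entire £157,500 passes to the descendants.
That amount (£157,500) is divided into 3 shares of £52,500: Csilla, Jakob, and Declan each take £52,500.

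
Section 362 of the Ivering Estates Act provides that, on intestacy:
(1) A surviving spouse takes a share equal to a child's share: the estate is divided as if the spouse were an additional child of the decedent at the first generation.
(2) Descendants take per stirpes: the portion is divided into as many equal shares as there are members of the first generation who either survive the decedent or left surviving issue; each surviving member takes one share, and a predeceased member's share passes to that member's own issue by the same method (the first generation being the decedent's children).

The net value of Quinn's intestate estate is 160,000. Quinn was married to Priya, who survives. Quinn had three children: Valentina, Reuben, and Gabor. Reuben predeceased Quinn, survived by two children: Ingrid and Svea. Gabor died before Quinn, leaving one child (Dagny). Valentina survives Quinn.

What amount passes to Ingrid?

The spouse counts as an additional share at the children's level, so there are 4 primary shares of 40,000. Priya takes one such share (40,000).
The children's combined portion (120,000) is divided into 3 shares of 40,000: Valentina takes 40,000; Reuben's 40,000 share passes to Reuben's issue; Gabor's 40,000 share passes to Gabor's issue.
Reuben's share (40,000) is divided into 2 shares of 20,000: Ingrid and Svea each take 20,000.
Gabor's share (40,000) passes entirely to Dagny.

Ingrid receives 20,000.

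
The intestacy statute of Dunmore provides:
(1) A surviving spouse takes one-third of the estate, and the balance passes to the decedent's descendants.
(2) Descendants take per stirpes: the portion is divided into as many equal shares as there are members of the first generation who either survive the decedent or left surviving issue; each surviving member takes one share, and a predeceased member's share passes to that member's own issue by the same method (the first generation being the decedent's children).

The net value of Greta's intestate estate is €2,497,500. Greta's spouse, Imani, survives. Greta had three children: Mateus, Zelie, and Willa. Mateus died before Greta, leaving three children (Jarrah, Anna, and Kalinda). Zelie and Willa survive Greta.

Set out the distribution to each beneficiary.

Imani takes one-third of €2,497,500 = €832,500. The remaining €1,665,000 passes to the descendants.
The descendants' portion (€1,665,000) is divided into 3 shares of €555,000: Zelie and Willa each take €555,000; Mateus's €555,000 share passes to Mateus's issue.
Mateus's share (€555,000) is divided into 3 shares of €185,000: Jarrah, Anna, and Kalinda each take €185,000.

Imani: €832,500; Jarrah: €185,000; Anna: €185,000; Kalinda: €185,000; Zelie: €555,000; Willa: €555,000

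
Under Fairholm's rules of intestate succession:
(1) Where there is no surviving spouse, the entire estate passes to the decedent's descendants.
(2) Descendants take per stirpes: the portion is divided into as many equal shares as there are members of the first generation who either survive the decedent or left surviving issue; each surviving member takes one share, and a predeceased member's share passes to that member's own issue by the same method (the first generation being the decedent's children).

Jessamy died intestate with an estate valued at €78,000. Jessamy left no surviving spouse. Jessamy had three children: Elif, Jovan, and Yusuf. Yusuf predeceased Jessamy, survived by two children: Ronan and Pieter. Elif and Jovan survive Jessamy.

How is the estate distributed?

Elif: €26,000; Jovan: €26,000; Ronan: €13,000; Pieter: €13,000

The entire €78,000 passes to the descendants.
That amount (€78,000) is divided into 3 shares of €26,000: Elif and Jovan each take €26,000; Yusuf's €26,000 share passes to Yusuf's issue.
Yusuf's share (€26,000) is divided into 2 shares of €13,000: Ronan and Pieter each take €13,000.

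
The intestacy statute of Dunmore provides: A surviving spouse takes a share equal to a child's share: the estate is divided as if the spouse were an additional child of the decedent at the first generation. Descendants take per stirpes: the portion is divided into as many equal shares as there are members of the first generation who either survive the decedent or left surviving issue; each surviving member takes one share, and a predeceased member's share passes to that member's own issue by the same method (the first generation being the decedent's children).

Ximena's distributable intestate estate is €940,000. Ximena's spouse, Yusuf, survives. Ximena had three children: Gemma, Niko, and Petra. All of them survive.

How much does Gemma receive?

Gemma receives €235,000.

The spouse counts as an additional share at the children's level, so there are 4 primary shares of €235,000. Yusuf takes one such share (€235,000).
The children's combined portion (€705,000) is divided into 3 shares of €235,000: Gemma, Niko, and Petra each take €235,000.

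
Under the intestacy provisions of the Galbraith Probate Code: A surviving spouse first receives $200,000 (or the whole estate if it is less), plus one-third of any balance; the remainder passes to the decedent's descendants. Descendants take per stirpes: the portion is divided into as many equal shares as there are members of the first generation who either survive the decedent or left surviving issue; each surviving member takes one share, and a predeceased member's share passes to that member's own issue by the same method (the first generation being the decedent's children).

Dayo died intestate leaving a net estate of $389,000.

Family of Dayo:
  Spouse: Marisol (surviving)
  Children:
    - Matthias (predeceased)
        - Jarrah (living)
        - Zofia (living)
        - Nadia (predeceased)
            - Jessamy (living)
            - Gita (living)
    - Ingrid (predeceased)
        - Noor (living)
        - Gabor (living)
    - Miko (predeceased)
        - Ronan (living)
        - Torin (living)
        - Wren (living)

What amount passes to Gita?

Gita receives $7,000.

Marisol first takes $200,000, leaving a balance of $189,000. Marisol then takes one-third of the balance ($63,000), for a total of $263,000. The remaining $126,000 passes to the descendants.
The descendants' portion ($126,000) is divided into 3 shares of $42,000: Matthias's $42,000 share passes to Matthias's issue; Ingrid's $42,000 share passes to Ingrid's issue; Miko's $42,000 share passes to Miko's issue.
Matthias's share ($42,000) is divided into 3 shares of $14,000: Jarrah and Zofia each take $14,000; Nadia's $14,000 share passes to Nadia's issue.
Nadia's share ($14,000) is divided into 2 shares of $7,000: Jessamy and Gita each take $7,000.
Ingrid's share ($42,000) is divided into 2 shares of $21,000: Noor and Gabor each take $21,000.
Miko's share ($42,000) is divided into 3 shares of $14,000: Ronan, Torin, and Wren each take $14,000.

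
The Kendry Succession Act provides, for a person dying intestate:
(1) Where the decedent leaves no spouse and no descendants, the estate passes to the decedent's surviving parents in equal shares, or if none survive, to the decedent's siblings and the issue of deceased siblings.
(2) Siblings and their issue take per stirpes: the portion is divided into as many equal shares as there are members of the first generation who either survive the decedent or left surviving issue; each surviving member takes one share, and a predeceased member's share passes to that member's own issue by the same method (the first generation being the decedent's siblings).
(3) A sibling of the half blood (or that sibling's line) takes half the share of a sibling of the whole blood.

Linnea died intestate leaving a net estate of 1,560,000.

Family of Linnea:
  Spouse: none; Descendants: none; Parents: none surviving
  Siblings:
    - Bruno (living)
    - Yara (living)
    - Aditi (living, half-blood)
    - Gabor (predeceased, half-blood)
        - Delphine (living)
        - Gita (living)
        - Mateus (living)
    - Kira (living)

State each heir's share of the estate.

Bruno: 390,000; Yara: 390,000; Aditi: 195,000; Delphine: 65,000; Gita: 65,000; Mateus: 65,000; Kira: 390,000

The entire 1,560,000 passes to the siblings and their issue.
Counting each half-blood sibling's line as half a unit, there are 4 units in 1,560,000, so one unit is 390,000. Whole-blood lines (Bruno, Yara, and Kira) take 390,000 each; half-blood lines (Aditi and Gabor) take 195,000 each.
Gabor's share (195,000) is divided into 3 shares of 65,000: Delphine, Gita, and Mateus each take 65,000.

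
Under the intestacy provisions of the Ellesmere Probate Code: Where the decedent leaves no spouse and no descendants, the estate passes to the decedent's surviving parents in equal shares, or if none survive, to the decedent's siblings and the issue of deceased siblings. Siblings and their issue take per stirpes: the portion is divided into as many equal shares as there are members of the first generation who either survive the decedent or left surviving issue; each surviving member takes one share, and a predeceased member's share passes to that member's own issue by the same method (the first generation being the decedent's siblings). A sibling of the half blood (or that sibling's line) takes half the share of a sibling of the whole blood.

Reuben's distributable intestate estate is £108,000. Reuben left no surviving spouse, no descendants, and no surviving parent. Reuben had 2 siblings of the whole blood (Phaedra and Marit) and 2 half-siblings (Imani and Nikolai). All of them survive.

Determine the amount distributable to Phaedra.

Phaedra receives £36,000.

The entire £108,000 passes to the siblings and their issue.
Counting each half-blood sibling's line as half a unit, there are 3 units in £108,000, so one unit is £36,000. Whole-blood lines (Phaedra and Marit) take £36,000 each; half-blood lines (Imani and Nikolai) take £18,000 each.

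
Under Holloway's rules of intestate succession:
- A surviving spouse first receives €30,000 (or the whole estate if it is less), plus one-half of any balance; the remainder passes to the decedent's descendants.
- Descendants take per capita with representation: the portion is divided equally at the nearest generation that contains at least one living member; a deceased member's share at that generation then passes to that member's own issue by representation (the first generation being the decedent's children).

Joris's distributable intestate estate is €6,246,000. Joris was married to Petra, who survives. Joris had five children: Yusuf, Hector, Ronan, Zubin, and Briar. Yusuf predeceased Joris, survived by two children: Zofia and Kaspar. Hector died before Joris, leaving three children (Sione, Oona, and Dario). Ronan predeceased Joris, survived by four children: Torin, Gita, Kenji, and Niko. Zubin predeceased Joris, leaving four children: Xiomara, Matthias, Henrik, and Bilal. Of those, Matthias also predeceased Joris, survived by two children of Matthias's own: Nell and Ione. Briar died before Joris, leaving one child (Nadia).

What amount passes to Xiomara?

Petra first takes €30,000, leaving a balance of €6,216,000. Petra then takes one-half of the balance (€3,108,000), for a total of €3,138,000. The remaining €3,108,000 passes to the descendants.
No child survives, so the initial division is made at the grandchildren's generation.
The descendants' portion (€3,108,000) is divided into 14 shares of €222,000: Zofia, Kaspar, Sione, Oona, Dario, Torin, Gita, Kenji, Niko, Xiomara, Henrik, Bilal, and Nadia each take €222,000; Matthias's €222,000 share passes to Matthias's issue.
Matthias's share (€222,000) is divided into 2 shares of €111,000: Nell and Ione each take €111,000.

Xiomara receives €222,000.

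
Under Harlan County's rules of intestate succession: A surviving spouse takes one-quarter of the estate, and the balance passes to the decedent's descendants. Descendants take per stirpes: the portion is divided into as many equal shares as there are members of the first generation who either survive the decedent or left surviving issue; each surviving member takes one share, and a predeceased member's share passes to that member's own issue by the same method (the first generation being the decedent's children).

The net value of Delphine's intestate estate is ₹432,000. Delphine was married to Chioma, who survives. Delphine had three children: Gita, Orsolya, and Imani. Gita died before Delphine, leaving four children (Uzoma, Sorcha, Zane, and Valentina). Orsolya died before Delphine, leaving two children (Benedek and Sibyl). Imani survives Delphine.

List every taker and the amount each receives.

Chioma: ₹108,000; Uzoma: ₹27,000; Sorcha: ₹27,000; Zane: ₹27,000; Valentina: ₹27,000; Benedek: ₹54,000; Sibyl: ₹54,000; Imani: ₹108,000

Chioma takes one-quarter of ₹432,000 = ₹108,000. The remaining ₹324,000 passes to the descendants.
The descendants' portion (₹324,000) is divided into 3 shares of ₹108,000: Imani takes ₹108,000; Gita's ₹108,000 share passes to Gita's issue; Orsolya's ₹108,000 share passes to Orsolya's issue.
Gita's share (₹108,000) is divided into 4 shares of ₹27,000: Uzoma, Sorcha, Zane, and Valentina each take ₹27,000.
Orsolya's share (₹108,000) is divided into 2 shares of ₹54,000: Benedek and Sibyl each take ₹54,000.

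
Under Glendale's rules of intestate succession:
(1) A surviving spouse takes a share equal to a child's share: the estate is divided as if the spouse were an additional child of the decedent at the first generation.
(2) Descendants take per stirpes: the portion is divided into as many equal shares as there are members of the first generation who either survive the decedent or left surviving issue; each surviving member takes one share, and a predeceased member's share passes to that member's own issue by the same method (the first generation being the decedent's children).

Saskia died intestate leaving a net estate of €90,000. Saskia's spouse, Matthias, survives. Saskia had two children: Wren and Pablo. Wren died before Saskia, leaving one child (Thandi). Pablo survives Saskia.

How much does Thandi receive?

The spouse counts as an additional share at the children's level, so there are 3 primary shares of €30,000. Matthias takes one such share (€30,000).
The children's combined portion (€60,000) is divided into 2 shares of €30,000: Pablo takes €30,000; Wren's €30,000 share passes to Wren's issue.
Wren's share (€30,000) passes entirely to Thandi.

Thandi receives €30,000.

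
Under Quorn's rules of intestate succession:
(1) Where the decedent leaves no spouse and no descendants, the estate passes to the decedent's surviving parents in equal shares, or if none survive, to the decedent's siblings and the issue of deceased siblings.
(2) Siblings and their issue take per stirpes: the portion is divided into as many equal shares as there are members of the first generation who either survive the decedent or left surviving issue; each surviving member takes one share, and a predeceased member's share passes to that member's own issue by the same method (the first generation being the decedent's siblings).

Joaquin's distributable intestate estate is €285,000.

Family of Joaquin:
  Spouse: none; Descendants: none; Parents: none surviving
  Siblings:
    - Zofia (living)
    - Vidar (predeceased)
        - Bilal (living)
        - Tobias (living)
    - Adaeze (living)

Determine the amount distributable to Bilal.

Bilal receives €47,500.

The entire €285,000 passes to the siblings and their issue.
That amount (€285,000) is divided into 3 shares of €95,000: Zofia and Adaeze each take €95,000; Vidar's €95,000 share passes to Vidar's issue.
Vidar's share (€95,000) is divided into 2 shares of €47,500: Bilal and Tobias each take €47,500.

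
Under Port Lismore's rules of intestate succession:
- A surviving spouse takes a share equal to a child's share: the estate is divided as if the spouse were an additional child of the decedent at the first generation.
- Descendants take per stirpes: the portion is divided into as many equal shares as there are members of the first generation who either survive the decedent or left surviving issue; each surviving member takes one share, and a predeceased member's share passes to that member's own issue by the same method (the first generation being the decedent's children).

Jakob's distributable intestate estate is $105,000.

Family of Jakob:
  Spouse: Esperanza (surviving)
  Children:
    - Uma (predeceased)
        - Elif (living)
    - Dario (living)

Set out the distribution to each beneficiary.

The spouse counts as an additional share at the children's level, so there are 3 primary shares of $35,000. Esperanza takes one such share ($35,000).
The children's combined portion ($70,000) is divided into 2 shares of $35,000: Dario takes $35,000; Uma's $35,000 share passes to Uma's issue.
Uma's share ($35,000) passes entirely to Elif.

Esperanza: $35,000; Elif: $35,000; Dario: $35,000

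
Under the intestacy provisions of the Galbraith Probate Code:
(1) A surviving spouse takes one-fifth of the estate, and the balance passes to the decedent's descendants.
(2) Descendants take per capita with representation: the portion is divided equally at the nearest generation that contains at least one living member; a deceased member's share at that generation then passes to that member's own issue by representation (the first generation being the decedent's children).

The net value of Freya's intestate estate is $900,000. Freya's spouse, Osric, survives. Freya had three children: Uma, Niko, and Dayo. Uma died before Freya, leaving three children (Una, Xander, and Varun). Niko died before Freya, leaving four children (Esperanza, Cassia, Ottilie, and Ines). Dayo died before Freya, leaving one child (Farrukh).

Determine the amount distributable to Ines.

Osric takes one-fifth of $900,000 = $180,000. The remaining $720,000 passes to the descendants.
No child survives, so the initial division is made at the grandchildren's generation.
The descendants' portion ($720,000) is divided into 8 shares of $90,000: Una, Xander, Varun, Esperanza, Cassia, Ottilie, Ines, and Farrukh each take $90,000.

Ines receives $90,000.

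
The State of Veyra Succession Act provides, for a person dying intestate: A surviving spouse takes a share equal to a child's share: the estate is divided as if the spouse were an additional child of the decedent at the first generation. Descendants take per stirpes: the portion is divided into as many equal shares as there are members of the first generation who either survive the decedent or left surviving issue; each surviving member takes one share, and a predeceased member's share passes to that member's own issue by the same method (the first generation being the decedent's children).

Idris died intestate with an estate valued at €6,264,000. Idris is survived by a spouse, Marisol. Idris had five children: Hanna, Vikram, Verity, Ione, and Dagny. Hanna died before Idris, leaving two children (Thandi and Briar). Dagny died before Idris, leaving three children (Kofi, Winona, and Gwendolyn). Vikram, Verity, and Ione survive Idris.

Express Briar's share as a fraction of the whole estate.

The spouse counts as an additional share at the children's level, so there are 6 primary shares of €1,044,000. Marisol takes one such share (€1,044,000).
The children's combined portion (€5,220,000) is divided into 5 shares of €1,044,000: Vikram, Verity, and Ione each take €1,044,000; Hanna's €1,044,000 share passes to Hanna's issue; Dagny's €1,044,000 share passes to Dagny's issue.
Hanna's share (€1,044,000) is divided into 2 shares of €522,000: Thandi and Briar each take €522,000.
Dagny's share (€1,044,000) is divided into 3 shares of €348,000: Kofi, Winona, and Gwendolyn each take €348,000.

Briar receives 1/12 of the estate.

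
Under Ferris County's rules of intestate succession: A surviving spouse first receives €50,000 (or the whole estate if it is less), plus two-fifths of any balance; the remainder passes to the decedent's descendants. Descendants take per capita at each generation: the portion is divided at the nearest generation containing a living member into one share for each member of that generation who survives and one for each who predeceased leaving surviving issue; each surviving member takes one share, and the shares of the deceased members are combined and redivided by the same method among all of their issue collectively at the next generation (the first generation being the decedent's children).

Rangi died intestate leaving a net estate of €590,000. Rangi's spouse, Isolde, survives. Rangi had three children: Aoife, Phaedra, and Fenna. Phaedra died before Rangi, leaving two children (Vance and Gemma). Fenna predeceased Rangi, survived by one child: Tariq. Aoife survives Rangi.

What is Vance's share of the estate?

Isolde first takes €50,000, leaving a balance of €540,000. Isolde then takes two-fifths of the balance (€216,000), for a total of €266,000. The remaining €324,000 passes to the descendants.
The descendants' portion (€324,000) is divided at the children's generation into 3 shares of €108,000. Aoife takes €108,000. The 2 shares of the deceased (Phaedra and Fenna) are combined into a pool of €216,000.
That pool (€216,000) is divided at the grandchildren's generation equally among Vance, Gemma, and Tariq: €72,000 each.

Vance receives €72,000.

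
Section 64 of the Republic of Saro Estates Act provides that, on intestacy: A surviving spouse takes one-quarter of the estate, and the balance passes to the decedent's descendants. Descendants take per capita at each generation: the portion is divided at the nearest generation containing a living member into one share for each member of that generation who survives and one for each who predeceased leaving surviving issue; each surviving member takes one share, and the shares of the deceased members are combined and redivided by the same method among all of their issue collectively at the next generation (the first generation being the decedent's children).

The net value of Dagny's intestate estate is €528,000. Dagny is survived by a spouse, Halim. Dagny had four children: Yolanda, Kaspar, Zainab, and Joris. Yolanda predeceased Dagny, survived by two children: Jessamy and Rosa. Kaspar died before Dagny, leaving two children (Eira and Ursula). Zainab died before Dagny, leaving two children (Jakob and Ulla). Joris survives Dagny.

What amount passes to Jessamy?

Halim takes one-quarter of €528,000 = €132,000. The remaining €396,000 passes to the descendants.
The descendants' portion (€396,000) is divided at the children's generation into 4 shares of €99,000. Joris takes €99,000. The 3 shares of the deceased (Yolanda, Kaspar, and Zainab) are combined into a pool of €297,000.
That pool (€297,000) is divided at the grandchildren's generation equally among Jessamy, Rosa, Eira, Ursula, Jakob, and Ulla: €49,500 each.

Jessamy receives €49,500.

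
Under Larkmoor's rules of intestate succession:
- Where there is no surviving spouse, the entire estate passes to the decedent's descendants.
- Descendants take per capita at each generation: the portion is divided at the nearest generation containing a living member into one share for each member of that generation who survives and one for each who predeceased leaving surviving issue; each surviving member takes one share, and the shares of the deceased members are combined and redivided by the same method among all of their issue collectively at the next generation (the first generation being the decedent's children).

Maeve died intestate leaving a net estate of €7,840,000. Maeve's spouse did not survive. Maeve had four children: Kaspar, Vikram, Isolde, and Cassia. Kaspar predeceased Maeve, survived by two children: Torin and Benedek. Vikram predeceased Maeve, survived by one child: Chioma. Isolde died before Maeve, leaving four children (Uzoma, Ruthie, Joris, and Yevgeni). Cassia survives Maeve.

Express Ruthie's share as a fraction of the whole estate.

The entire €7,840,000 passes to the descendants.
That amount (€7,840,000) is divided at the children's generation into 4 shares of €1,960,000. Cassia takes €1,960,000. The 3 shares of the deceased (Kaspar, Vikram, and Isolde) are combined into a pool of €5,880,000.
That pool (€5,880,000) is divided at the grandchildren's generation equally among Torin, Benedek, Chioma, Uzoma, Ruthie, Joris, and Yevgeni: €840,000 each.

Ruthie receives 3/28 of the estate.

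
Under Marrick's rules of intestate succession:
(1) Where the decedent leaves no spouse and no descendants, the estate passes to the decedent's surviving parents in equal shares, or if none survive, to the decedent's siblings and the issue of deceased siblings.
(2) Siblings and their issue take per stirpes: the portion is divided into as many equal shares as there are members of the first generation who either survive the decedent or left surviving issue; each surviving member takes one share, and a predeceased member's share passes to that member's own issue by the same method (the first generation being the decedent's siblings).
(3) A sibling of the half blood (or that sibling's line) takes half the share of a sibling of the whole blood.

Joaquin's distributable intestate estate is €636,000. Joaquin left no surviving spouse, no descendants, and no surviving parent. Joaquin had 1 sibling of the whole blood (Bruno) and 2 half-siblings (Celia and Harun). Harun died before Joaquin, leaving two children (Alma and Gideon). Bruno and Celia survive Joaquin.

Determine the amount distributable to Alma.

The entire €636,000 passes to the siblings and their issue.
Counting each half-blood sibling's line as half a unit, there are 2 units in €636,000, so one unit is €318,000. Whole-blood lines (Bruno) take €318,000 each; half-blood lines (Celia and Harun) take €159,000 each.
Harun's share (€159,000) is divided into 2 shares of €79,500: Alma and Gideon each take €79,500.

Alma receives €79,500.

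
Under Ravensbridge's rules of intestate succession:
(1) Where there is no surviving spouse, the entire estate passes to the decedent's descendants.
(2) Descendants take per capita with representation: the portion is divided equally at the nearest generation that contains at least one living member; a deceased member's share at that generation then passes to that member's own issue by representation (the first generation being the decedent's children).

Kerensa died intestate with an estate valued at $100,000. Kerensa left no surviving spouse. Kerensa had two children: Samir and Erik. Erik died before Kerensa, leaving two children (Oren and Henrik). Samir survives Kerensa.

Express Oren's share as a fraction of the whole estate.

Oren receives 1/4 of the estate.

The entire $100,000 passes to the descendants.
That amount ($100,000) is divided into 2 shares of $50,000: Samir takes $50,000; Erik's $50,000 share passes to Erik's issue.
Erik's share ($50,000) is divided into 2 shares of $25,000: Oren and Henrik each take $25,000.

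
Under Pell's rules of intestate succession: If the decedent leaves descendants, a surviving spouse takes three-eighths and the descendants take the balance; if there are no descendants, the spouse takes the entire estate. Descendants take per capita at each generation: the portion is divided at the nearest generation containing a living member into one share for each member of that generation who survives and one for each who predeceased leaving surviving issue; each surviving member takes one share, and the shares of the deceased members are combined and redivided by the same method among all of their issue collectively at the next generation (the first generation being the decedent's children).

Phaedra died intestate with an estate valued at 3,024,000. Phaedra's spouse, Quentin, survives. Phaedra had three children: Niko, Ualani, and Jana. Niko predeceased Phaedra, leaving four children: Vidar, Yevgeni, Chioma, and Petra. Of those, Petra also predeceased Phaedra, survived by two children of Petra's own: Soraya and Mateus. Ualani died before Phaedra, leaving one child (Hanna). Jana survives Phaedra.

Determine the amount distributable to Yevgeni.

Yevgeni receives 252,000.

Quentin takes three-eighths of 3,024,000 = 1,134,000. The remaining 1,890,000 passes to the descendants.
The descendants' portion (1,890,000) is divided at the children's generation into 3 shares of 630,000. Jana takes 630,000. The 2 shares of the deceased (Niko and Ualani) are combined into a pool of 1,260,000.
That pool (1,260,000) is divided at the grandchildren's generation into 5 shares of 252,000. Vidar, Yevgeni, Chioma, and Hanna each take 252,000. The remaining share for the deceased Petra (252,000) is carried to the next generation.
That pool (252,000) is divided at the great-grandchildren's generation equally among Soraya and Mateus: 126,000 each.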